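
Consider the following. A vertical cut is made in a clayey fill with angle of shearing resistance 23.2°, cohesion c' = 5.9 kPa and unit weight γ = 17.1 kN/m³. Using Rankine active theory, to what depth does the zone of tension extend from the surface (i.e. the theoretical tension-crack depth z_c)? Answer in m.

1.05 m

K_a = tan²(45° − 23.2°/2) = 0.4348; √K_a = 0.6594.
The active pressure is zero where K_a γ z = 2c√K_a, so z_c = 2c/(γ√K_a) = 2×5.9/(17.1×0.6594) = 1.047 m.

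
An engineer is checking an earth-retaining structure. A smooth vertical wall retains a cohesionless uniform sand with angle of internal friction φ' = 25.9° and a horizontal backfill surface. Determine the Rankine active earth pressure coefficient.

K_a = (1 − sin φ)/(1 + sin φ) = (1 − sin 25.9°)/(1 + sin 25.9°) = 0.3920.

0.392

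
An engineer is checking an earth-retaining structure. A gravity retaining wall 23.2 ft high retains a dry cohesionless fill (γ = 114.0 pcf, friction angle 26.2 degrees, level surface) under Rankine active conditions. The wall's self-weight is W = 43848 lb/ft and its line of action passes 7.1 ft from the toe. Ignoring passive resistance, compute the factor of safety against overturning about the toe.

K_a = tan²(45° − 26.2°/2) = 0.3874.
P_a = ½K_aγH² = 0.5×0.3874×114.0×23.2² = 11890 lb/ft, acting at H/3 = 7.733 ft above the base.
Overturning moment M_o = P_a × H/3 = 11890 × 7.733 = 91920.
Resisting moment M_r = W × 7.1 = 43848 × 7.1 = 311300.
FS_overturning = M_r/M_o = 311300/91920 = 3.387.

3.39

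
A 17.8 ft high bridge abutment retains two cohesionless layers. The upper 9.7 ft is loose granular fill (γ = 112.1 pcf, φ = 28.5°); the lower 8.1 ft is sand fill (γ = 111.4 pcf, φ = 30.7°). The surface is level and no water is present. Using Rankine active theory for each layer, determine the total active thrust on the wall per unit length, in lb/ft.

5900 lb/ft

K_a1 = tan²(45°−28.5°/2) = 0.3540; K_a2 = tan²(45°−30.7°/2) = 0.3240.
Layer 1: σ at base = K_a1 γ₁ h₁ = 384.9 psf; P₁ = ½×384.9×9.7 = 1867.
Layer 2: σ_v at top = γ₁h₁ = 1087; σ_h top = K_a2×1087 = 352.3; σ_h base = K_a2×(1087+111.4×8.1) = 644.7.
P₂ = ½(352.3+644.7)×8.1 = 4038. Total P_a = 1867+4038 = 5905 lb/ft.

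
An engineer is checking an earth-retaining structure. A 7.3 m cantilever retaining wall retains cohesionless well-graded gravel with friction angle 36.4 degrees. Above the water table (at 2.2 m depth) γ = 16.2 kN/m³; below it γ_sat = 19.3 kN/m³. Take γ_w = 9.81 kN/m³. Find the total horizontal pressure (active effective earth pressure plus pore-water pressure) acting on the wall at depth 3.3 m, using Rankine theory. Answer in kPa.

K_a = (1 − sin φ)/(1 + sin φ) = 0.2552.
γ' = 19.3 − 9.81 = 9.490 kN/m³.
Effective vertical stress at 3.3 m: σ'_v = 16.2×2.2 + 9.490×1.10 = 46.08 kPa.
σ'_h = K_a σ'_v = 0.2552 × 46.08 = 11.76 kPa; u = γ_w × 1.10 = 10.79 kPa.
Total σ_h = 11.76 + 10.79 = 22.55 kPa.

22.5 kPa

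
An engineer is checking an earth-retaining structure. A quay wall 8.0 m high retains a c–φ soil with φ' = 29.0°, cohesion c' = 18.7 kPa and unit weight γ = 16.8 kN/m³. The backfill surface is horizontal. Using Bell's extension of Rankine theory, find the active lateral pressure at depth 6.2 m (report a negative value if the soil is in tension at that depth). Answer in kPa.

K_a = (1 − sin φ)/(1 + sin φ) = 0.3470.
σ_a = K_a γ z − 2c√K_a = 0.3470×16.8×6.2 − 2×18.7×0.5890 = 14.11 kPa.

14.1 kPa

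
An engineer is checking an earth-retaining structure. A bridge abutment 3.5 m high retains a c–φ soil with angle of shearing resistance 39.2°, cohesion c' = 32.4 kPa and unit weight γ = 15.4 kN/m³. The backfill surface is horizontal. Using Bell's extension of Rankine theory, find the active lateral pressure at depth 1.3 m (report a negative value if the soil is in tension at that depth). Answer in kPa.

-26.3 kPa

K_a = (1 − sin φ)/(1 + sin φ) = 0.2255.
σ_a = K_a γ z − 2c√K_a = 0.2255×15.4×1.3 − 2×32.4×0.4748 = -26.26 kPa.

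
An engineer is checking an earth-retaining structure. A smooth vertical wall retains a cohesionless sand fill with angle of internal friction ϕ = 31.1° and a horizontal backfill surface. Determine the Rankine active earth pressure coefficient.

0.319

K_a = tan²(45° − φ/2) = tan²(29.45°) = 0.3188.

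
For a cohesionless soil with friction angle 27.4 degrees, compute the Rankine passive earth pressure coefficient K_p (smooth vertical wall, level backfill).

K_p = (1 + sin φ)/(1 − sin φ) = tan²(45° + 27.4°/2) = 2.705.

2.71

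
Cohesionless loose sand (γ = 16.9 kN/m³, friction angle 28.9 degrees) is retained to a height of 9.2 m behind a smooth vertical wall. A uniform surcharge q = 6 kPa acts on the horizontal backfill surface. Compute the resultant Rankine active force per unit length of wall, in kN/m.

K_a = tan²(45° − φ/2) = 0.3484.
Soil triangle: ½ K_a γ H² = 0.5×0.3484×16.9×9.2² = 249.2 kN/m.
Surcharge rectangle: K_a q H = 0.3484×6×9.2 = 19.23 kN/m.
Total = 249.2 + 19.23 = 268.4 kN/m.

268 kN/m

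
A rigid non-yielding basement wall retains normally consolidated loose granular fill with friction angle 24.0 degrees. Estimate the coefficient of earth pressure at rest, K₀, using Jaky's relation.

0.593

K₀ = 1 − sin φ' = 1 − sin 24.0° = 0.5933.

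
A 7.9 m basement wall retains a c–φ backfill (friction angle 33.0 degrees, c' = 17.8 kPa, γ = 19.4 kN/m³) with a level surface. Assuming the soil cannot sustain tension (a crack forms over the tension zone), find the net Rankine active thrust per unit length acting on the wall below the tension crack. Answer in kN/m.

K_a = 0.2948; √K_a = 0.5430.
Tension-crack depth z_c = 2c/(γ√K_a) = 2×17.8/(19.4×0.5430) = 3.380 m.
σ_a at base = K_a γ H − 2c√K_a = 0.2948×19.4×7.9 − 2×17.8×0.5430 = 25.85 kPa.
P_a = ½ × 25.85 × (H − z_c) = 0.5×25.85×4.520 = 58.43 kN/m.

58.4 kN/m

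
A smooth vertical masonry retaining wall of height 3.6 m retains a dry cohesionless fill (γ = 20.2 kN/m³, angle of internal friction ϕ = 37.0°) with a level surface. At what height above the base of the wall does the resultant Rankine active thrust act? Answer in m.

1.20 m

K_a = 0.2486.
The pressure distribution is triangular, so the resultant acts at H/3 above the base = 3.6/3 = 1.200 m.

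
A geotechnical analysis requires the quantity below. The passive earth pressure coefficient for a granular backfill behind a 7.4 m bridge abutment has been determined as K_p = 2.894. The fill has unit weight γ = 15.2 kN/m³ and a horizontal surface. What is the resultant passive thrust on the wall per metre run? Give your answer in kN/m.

1200 kN/m

P = ½ K_p γ H² = 0.5 × 2.894 × 15.2 × 7.4² = 1204 kN/m.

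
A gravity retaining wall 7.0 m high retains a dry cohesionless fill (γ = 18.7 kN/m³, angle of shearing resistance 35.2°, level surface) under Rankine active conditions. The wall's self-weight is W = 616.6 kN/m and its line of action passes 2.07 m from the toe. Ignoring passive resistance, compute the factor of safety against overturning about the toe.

4.44

K_a = tan²(45° − 35.2°/2) = 0.2687.
P_a = ½K_aγH² = 0.5×0.2687×18.7×7.0² = 123.1 kN/m, acting at H/3 = 2.333 m above the base.
Overturning moment M_o = P_a × H/3 = 123.1 × 2.333 = 287.2.
Resisting moment M_r = W × 2.07 = 616.6 × 2.07 = 1276.
FS_overturning = M_r/M_o = 1276/287.2 = 4.444.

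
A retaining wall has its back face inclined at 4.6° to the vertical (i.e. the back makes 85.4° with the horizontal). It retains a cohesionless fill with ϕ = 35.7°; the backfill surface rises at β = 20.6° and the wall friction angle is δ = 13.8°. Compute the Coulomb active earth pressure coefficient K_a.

K_a = sin²(α+φ) / [sin²α · sin(α−δ) · (1 + √{sin(φ+δ)sin(φ−β) / (sin(α−δ)sin(α+β))})²].
With α = 85.4°, φ = 35.7°, δ = 13.8°, β = 20.6°: K_a = 0.3619.

0.362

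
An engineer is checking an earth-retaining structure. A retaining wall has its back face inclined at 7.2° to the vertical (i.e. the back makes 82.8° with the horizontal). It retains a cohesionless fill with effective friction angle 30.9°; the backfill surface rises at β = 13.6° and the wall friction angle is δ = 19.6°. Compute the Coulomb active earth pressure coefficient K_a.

K_a = sin²(α+φ) / [sin²α · sin(α−δ) · (1 + √{sin(φ+δ)sin(φ−β) / (sin(α−δ)sin(α+β))})²].
With α = 82.8°, φ = 30.9°, δ = 19.6°, β = 13.6°: K_a = 0.4193.

0.419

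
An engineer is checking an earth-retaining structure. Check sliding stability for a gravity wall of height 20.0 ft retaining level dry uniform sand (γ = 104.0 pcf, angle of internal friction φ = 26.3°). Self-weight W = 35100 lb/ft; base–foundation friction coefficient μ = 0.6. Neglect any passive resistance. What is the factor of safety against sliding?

2.62

K_a = tan²(45° − 26.3°/2) = 0.3859.
P_a = ½K_aγH² = 0.5×0.3859×104.0×20.0² = 8027 lb/ft, acting at H/3 = 6.667 ft above the base.
FS_sliding = μW / P_a = 0.6×35100 / 8027 = 2.624.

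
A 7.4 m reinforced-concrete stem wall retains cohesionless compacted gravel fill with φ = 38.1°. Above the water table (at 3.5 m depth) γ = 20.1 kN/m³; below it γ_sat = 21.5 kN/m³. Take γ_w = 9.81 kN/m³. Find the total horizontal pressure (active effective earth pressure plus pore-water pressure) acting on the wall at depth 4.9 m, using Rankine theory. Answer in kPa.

34.3 kPa

K_a = (1 − sin φ)/(1 + sin φ) = 0.2368.
γ' = 21.5 − 9.81 = 11.69 kN/m³.
Effective vertical stress at 4.9 m: σ'_v = 20.1×3.5 + 11.69×1.40 = 86.72 kPa.
σ'_h = K_a σ'_v = 0.2368 × 86.72 = 20.54 kPa; u = γ_w × 1.40 = 13.73 kPa.
Total σ_h = 20.54 + 13.73 = 34.27 kPa.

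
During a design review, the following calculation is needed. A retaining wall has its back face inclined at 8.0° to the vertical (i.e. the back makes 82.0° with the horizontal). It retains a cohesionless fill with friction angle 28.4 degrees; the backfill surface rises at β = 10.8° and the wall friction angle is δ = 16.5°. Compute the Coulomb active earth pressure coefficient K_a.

K_a = sin²(α+φ) / [sin²α · sin(α−δ) · (1 + √{sin(φ+δ)sin(φ−β) / (sin(α−δ)sin(α+β))})²].
With α = 82.0°, φ = 28.4°, δ = 16.5°, β = 10.8°: K_a = 0.4467.

0.447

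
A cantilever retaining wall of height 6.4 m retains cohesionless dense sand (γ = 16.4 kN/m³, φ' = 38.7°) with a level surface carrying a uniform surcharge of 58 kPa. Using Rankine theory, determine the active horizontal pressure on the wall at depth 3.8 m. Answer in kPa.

K_a = (1 − sin φ)/(1 + sin φ) = 0.2306.
σ_v = γz + q = 16.4 × 3.8 + 58 = 120.3 kPa.
σ_h = K_a σ_v = 0.2306 × 120.3 = 27.74 kPa.

27.7 kPa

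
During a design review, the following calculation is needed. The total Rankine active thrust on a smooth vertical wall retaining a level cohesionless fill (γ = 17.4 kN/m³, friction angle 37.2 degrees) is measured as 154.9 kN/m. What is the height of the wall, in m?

K_a = 0.2464. P_a = ½ K_a γ H² ⇒ H = √(2P_a/(K_a γ)).
H = √(2×154.9/(0.2464×17.4)) = 8.500 m.

8.50 m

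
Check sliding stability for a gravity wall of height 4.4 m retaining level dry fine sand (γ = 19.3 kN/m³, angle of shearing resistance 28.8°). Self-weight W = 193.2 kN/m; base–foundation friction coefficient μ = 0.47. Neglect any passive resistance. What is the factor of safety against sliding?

1.39

K_a = tan²(45° − 28.8°/2) = 0.3498.
P_a = ½K_aγH² = 0.5×0.3498×19.3×4.4² = 65.34 kN/m, acting at H/3 = 1.467 m above the base.
FS_sliding = μW / P_a = 0.47×193.2 / 65.34 = 1.390.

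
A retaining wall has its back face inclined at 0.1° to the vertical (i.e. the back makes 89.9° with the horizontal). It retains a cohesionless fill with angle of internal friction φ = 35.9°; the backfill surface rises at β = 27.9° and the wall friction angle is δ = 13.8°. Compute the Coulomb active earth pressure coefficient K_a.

K_a = sin²(α+φ) / [sin²α · sin(α−δ) · (1 + √{sin(φ+δ)sin(φ−β) / (sin(α−δ)sin(α+β))})²].
With α = 89.9°, φ = 35.9°, δ = 13.8°, β = 27.9°: K_a = 0.3710.

0.371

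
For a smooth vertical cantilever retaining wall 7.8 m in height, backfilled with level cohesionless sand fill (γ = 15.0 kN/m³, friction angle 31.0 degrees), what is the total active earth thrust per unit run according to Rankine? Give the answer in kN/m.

146 kN/m

K_a = tan²(45° − φ/2) = 0.3201.
P_a = ½ K_a γ H² = 0.5 × 0.3201 × 15.0 × 7.8² = 146.1 kN/m.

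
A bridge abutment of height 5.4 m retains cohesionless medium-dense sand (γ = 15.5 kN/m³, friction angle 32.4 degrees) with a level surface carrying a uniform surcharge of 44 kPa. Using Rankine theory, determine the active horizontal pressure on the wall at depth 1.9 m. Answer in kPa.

22.2 kPa

K_a = (1 − sin φ)/(1 + sin φ) = 0.3022.
σ_v = γz + q = 15.5 × 1.9 + 44 = 73.45 kPa.
σ_h = K_a σ_v = 0.3022 × 73.45 = 22.20 kPa.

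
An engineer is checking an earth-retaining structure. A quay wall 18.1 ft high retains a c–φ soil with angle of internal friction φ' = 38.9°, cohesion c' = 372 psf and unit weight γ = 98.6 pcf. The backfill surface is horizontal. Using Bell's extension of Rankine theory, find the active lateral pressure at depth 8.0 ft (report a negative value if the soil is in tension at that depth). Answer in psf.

K_a = (1 − sin φ)/(1 + sin φ) = 0.2285.
σ_a = K_a γ z − 2c√K_a = 0.2285×98.6×8.0 − 2×372×0.4780 = -175.4 psf.

-175 psf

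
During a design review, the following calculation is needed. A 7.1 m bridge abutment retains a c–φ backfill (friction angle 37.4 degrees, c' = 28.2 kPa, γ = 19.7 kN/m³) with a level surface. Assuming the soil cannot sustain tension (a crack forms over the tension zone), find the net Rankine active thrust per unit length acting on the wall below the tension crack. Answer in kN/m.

K_a = 0.2443; √K_a = 0.4942.
Tension-crack depth z_c = 2c/(γ√K_a) = 2×28.2/(19.7×0.4942) = 5.793 m.
σ_a at base = K_a γ H − 2c√K_a = 0.2443×19.7×7.1 − 2×28.2×0.4942 = 6.291 kPa.
P_a = ½ × 6.291 × (H − z_c) = 0.5×6.291×1.307 = 4.112 kN/m.

4.11 kN/m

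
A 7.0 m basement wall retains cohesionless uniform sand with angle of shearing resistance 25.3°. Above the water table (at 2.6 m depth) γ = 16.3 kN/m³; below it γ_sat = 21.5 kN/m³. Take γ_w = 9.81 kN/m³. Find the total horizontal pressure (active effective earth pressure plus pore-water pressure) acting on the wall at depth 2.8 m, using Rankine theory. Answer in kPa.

K_a = (1 − sin φ)/(1 + sin φ) = 0.4012.
γ' = 21.5 − 9.81 = 11.69 kN/m³.
Effective vertical stress at 2.8 m: σ'_v = 16.3×2.6 + 11.69×0.200 = 44.72 kPa.
σ'_h = K_a σ'_v = 0.4012 × 44.72 = 17.94 kPa; u = γ_w × 0.200 = 1.962 kPa.
Total σ_h = 17.94 + 1.962 = 19.90 kPa.

19.9 kPa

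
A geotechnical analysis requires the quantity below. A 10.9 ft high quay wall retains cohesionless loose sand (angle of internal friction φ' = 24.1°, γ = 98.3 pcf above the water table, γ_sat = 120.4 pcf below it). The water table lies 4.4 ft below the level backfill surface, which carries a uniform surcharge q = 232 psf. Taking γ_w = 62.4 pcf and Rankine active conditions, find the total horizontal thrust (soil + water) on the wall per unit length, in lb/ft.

4480 lb/ft

K_a = tan²(45° − φ/2) = 0.4201.
γ' = 120.4 − 62.4 = 58.00 pcf. h₂ = H − d_w = 6.5 ft.
σ'_h: at surface K_a·q = 97.47; at WT K_a(q+γd_w) = 279.2; at base K_a(q+γd_w+γ'h₂) = 437.6 psf.
P₁ = ½(97.47+279.2)×4.4 = 828.6; P₂ = ½(279.2+437.6)×6.5 = 2329; P_w = ½γ_w h₂² = 1318.
Total = 828.6+2329+1318 = 4476 lb/ft.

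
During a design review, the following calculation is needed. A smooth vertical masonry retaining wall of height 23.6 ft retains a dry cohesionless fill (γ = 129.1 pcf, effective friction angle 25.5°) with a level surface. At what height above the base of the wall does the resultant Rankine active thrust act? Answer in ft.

K_a = 0.3981.
The pressure distribution is triangular, so the resultant acts at H/3 above the base = 23.6/3 = 7.867 ft.

7.87 ft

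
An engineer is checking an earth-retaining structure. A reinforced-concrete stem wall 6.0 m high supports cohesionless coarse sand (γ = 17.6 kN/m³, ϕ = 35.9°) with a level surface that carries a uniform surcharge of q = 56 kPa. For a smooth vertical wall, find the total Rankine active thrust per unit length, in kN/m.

170 kN/m

K_a = tan²(45° − φ/2) = 0.2607.
Soil triangle: ½ K_a γ H² = 0.5×0.2607×17.6×6.0² = 82.60 kN/m.
Surcharge rectangle: K_a q H = 0.2607×56×6.0 = 87.61 kN/m.
Total = 82.60 + 87.61 = 170.2 kN/m.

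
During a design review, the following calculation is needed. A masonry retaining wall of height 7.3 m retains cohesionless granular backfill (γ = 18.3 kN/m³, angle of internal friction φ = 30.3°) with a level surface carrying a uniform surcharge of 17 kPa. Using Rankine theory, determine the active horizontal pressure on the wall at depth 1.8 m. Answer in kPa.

K_a = (1 − sin φ)/(1 + sin φ) = 0.3293.
σ_v = γz + q = 18.3 × 1.8 + 17 = 49.94 kPa.
σ_h = K_a σ_v = 0.3293 × 49.94 = 16.45 kPa.

16.4 kPa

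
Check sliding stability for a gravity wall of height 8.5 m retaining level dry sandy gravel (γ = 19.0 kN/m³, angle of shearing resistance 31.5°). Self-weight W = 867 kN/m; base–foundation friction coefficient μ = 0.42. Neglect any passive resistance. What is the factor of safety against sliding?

1.69

K_a = tan²(45° − 31.5°/2) = 0.3136.
P_a = ½K_aγH² = 0.5×0.3136×19.0×8.5² = 215.3 kN/m, acting at H/3 = 2.833 m above the base.
FS_sliding = μW / P_a = 0.42×867 / 215.3 = 1.692.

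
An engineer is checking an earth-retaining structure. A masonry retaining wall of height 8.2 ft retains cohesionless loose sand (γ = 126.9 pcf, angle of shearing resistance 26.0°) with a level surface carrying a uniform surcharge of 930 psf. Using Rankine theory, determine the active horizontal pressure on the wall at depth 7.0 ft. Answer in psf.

K_a = (1 − sin φ)/(1 + sin φ) = 0.3905.
σ_v = γz + q = 126.9 × 7.0 + 930 = 1818 psf.
σ_h = K_a σ_v = 0.3905 × 1818 = 710.0 psf.

710 psf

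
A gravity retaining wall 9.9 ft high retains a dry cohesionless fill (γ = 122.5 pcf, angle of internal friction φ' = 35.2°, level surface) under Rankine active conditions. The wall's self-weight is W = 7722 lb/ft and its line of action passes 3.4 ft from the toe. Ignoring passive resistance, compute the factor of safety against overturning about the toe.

K_a = tan²(45° − 35.2°/2) = 0.2687.
P_a = ½K_aγH² = 0.5×0.2687×122.5×9.9² = 1613 lb/ft, acting at H/3 = 3.300 ft above the base.
Overturning moment M_o = P_a × H/3 = 1613 × 3.300 = 5323.
Resisting moment M_r = W × 3.4 = 7722 × 3.4 = 26250.
FS_overturning = M_r/M_o = 26250/5323 = 4.933.

4.93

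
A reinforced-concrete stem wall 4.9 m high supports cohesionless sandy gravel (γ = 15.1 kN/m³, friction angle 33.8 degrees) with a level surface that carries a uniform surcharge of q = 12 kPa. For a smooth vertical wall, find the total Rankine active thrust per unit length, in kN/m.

68.4 kN/m

K_a = tan²(45° − φ/2) = 0.2851.
Soil triangle: ½ K_a γ H² = 0.5×0.2851×15.1×4.9² = 51.68 kN/m.
Surcharge rectangle: K_a q H = 0.2851×12×4.9 = 16.76 kN/m.
Total = 51.68 + 16.76 = 68.45 kN/m.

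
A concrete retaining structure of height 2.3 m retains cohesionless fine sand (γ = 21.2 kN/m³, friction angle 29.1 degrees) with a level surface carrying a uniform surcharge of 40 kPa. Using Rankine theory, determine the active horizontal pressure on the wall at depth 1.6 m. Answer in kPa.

25.5 kPa

K_a = (1 − sin φ)/(1 + sin φ) = 0.3456.
σ_v = γz + q = 21.2 × 1.6 + 40 = 73.92 kPa.
σ_h = K_a σ_v = 0.3456 × 73.92 = 25.55 kPa.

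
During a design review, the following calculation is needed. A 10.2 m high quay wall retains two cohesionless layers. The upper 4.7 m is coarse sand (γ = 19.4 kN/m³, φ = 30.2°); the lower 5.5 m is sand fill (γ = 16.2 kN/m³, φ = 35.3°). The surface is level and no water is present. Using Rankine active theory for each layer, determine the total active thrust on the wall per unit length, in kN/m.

K_a1 = tan²(45°−30.2°/2) = 0.3307; K_a2 = tan²(45°−35.3°/2) = 0.2675.
Layer 1: σ at base = K_a1 γ₁ h₁ = 30.15 kPa; P₁ = ½×30.15×4.7 = 70.85.
Layer 2: σ_v at top = γ₁h₁ = 91.18; σ_h top = K_a2×91.18 = 24.39; σ_h base = K_a2×(91.18+16.2×5.5) = 48.23.
P₂ = ½(24.39+48.23)×5.5 = 199.7. Total P_a = 70.85+199.7 = 270.6 kN/m.

271 kN/m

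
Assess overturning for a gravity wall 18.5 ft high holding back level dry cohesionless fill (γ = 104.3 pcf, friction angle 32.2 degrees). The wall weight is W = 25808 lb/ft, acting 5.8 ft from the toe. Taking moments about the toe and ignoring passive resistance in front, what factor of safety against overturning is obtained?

K_a = tan²(45° − 32.2°/2) = 0.3047.
P_a = ½K_aγH² = 0.5×0.3047×104.3×18.5² = 5439 lb/ft, acting at H/3 = 6.167 ft above the base.
Overturning moment M_o = P_a × H/3 = 5439 × 6.167 = 33540.
Resisting moment M_r = W × 5.8 = 25808 × 5.8 = 149700.
FS_overturning = M_r/M_o = 149700/33540 = 4.463.

4.46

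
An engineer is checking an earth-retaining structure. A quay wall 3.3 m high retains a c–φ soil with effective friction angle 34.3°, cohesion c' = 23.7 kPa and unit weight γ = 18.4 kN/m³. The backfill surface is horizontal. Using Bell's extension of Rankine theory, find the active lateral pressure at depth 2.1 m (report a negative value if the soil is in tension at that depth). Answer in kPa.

K_a = (1 − sin φ)/(1 + sin φ) = 0.2792.
σ_a = K_a γ z − 2c√K_a = 0.2792×18.4×2.1 − 2×23.7×0.5284 = -14.26 kPa.

-14.3 kPa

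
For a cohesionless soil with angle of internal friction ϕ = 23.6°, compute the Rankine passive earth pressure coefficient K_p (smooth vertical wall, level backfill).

2.34

K_p = (1 + sin φ)/(1 − sin φ) = tan²(45° + 23.6°/2) = 2.335.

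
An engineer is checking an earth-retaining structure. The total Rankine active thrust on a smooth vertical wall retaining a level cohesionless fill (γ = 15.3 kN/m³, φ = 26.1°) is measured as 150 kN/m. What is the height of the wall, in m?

7.10 m

K_a = 0.3889. P_a = ½ K_a γ H² ⇒ H = √(2P_a/(K_a γ)).
H = √(2×150/(0.3889×15.3)) = 7.100 m.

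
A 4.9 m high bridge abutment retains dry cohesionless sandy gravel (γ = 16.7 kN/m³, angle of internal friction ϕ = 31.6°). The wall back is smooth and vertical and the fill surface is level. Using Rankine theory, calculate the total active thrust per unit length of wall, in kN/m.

62.6 kN/m

K_a = tan²(45° − φ/2) = 0.3123.
P_a = ½ K_a γ H² = 0.5 × 0.3123 × 16.7 × 4.9² = 62.62 kN/m.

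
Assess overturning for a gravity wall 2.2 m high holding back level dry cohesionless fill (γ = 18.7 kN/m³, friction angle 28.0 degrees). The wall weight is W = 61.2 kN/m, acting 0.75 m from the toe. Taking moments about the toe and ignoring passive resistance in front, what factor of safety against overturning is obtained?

3.83

K_a = tan²(45° − 28.0°/2) = 0.3610.
P_a = ½K_aγH² = 0.5×0.3610×18.7×2.2² = 16.34 kN/m, acting at H/3 = 0.7333 m above the base.
Overturning moment M_o = P_a × H/3 = 16.34 × 0.7333 = 11.98.
Resisting moment M_r = W × 0.75 = 61.2 × 0.75 = 45.90.
FS_overturning = M_r/M_o = 45.90/11.98 = 3.831.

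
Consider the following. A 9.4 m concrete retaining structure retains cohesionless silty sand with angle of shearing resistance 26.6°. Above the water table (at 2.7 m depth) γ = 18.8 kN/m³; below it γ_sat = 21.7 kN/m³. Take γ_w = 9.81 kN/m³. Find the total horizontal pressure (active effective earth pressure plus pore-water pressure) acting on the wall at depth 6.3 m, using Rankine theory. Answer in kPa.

K_a = (1 − sin φ)/(1 + sin φ) = 0.3814.
γ' = 21.7 − 9.81 = 11.89 kN/m³.
Effective vertical stress at 6.3 m: σ'_v = 18.8×2.7 + 11.89×3.60 = 93.56 kPa.
σ'_h = K_a σ'_v = 0.3814 × 93.56 = 35.69 kPa; u = γ_w × 3.60 = 35.32 kPa.
Total σ_h = 35.69 + 35.32 = 71.01 kPa.

71.0 kPa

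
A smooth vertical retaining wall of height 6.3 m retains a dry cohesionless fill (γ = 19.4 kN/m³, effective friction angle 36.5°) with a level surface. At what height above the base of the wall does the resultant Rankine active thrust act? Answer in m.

2.10 m

K_a = 0.2541.
The pressure distribution is triangular, so the resultant acts at H/3 above the base = 6.3/3 = 2.100 m.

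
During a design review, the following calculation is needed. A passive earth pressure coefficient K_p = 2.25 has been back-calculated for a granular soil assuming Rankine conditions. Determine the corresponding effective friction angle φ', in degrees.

22.6°

K_p = (1+sin φ)/(1−sin φ) ⇒ sin φ = (K_p − 1)/(K_p + 1) = 0.3846.
φ = arcsin(0.3846) = 22.62°.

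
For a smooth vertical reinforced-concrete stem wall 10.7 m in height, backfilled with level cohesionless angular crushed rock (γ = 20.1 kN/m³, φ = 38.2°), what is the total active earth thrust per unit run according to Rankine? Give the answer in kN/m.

271 kN/m

K_a = tan²(45° − φ/2) = 0.2358.
P_a = ½ K_a γ H² = 0.5 × 0.2358 × 20.1 × 10.7² = 271.3 kN/m.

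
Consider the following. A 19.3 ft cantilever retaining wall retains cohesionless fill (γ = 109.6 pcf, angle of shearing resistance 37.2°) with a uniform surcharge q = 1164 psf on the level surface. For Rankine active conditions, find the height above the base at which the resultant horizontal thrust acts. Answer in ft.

8.12 ft

K_a = 0.2464.
Triangular part P₁ = ½K_aγH² = 5030 at H/3 = 6.433 ft; rectangular part P₂ = K_a q H = 5536 at H/2 = 9.650 ft.
ȳ = (P₁·6.433 + P₂·9.650)/(P₁+P₂) = 8.119 ft.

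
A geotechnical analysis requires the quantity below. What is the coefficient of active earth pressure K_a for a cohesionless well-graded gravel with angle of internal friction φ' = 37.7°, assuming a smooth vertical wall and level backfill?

K_a = tan²(45° − φ/2) = tan²(26.15°) = 0.2411.

0.241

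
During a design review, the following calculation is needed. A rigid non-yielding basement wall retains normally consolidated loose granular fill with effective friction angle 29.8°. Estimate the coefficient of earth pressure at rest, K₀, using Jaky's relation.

0.503

K₀ = 1 − sin φ' = 1 − sin 29.8° = 0.5030.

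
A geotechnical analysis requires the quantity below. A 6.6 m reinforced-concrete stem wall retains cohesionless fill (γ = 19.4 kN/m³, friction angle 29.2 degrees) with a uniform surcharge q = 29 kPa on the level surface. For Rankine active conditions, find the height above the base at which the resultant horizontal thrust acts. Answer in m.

K_a = 0.3442.
Triangular part P₁ = ½K_aγH² = 145.4 at H/3 = 2.200 m; rectangular part P₂ = K_a q H = 65.88 at H/2 = 3.300 m.
ȳ = (P₁·2.200 + P₂·3.300)/(P₁+P₂) = 2.543 m.

2.54 m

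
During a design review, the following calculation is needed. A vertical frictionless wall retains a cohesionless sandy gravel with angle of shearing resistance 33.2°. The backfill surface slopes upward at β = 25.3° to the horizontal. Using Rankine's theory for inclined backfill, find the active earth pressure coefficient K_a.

K_a = cos β · (cos β − √(cos²β − cos²φ)) / (cos β + √(cos²β − cos²φ)).
cos β = 0.9041, cos φ = 0.8368, √(cos²β − cos²φ) = 0.3423.
K_a = 0.9041 × (0.9041 − 0.3423)/(0.9041 + 0.3423) = 0.4075.

0.407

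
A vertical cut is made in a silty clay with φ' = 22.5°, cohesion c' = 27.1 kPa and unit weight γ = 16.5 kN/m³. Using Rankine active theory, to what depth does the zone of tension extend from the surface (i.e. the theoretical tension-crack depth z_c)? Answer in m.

K_a = tan²(45° − 22.5°/2) = 0.4465; √K_a = 0.6682.
The active pressure is zero where K_a γ z = 2c√K_a, so z_c = 2c/(γ√K_a) = 2×27.1/(16.5×0.6682) = 4.916 m.

4.92 m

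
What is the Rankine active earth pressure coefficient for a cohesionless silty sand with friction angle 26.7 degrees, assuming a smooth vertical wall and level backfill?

K_a = tan²(45° − φ/2) = tan²(31.65°) = 0.3800.

0.380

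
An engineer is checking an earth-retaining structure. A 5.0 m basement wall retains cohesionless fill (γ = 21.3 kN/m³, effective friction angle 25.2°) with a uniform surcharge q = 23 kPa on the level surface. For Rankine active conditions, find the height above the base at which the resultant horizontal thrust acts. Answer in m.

K_a = 0.4027.
Triangular part P₁ = ½K_aγH² = 107.2 at H/3 = 1.667 m; rectangular part P₂ = K_a q H = 46.32 at H/2 = 2.500 m.
ȳ = (P₁·1.667 + P₂·2.500)/(P₁+P₂) = 1.918 m.

1.92 m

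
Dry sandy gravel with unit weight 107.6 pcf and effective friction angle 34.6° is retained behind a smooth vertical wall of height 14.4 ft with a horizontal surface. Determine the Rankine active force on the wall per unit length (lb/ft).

3080 lb/ft

K_a = tan²(45° − φ/2) = 0.2756.
P_a = ½ K_a γ H² = 0.5 × 0.2756 × 107.6 × 14.4² = 3075 lb/ft.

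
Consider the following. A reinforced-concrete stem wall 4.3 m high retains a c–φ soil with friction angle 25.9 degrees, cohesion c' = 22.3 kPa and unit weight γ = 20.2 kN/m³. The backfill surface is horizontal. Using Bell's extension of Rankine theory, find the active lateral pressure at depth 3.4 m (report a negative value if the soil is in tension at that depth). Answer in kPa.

K_a = (1 − sin φ)/(1 + sin φ) = 0.3920.
σ_a = K_a γ z − 2c√K_a = 0.3920×20.2×3.4 − 2×22.3×0.6261 = -1.002 kPa.

-1.00 kPa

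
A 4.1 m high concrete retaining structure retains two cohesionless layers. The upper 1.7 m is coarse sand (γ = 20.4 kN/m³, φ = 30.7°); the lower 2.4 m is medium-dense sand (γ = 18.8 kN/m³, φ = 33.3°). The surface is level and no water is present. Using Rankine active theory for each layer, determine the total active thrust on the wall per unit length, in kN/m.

49.5 kN/m

K_a1 = tan²(45°−30.7°/2) = 0.3240; K_a2 = tan²(45°−33.3°/2) = 0.2911.
Layer 1: σ at base = K_a1 γ₁ h₁ = 11.24 kPa; P₁ = ½×11.24×1.7 = 9.552.
Layer 2: σ_v at top = γ₁h₁ = 34.68; σ_h top = K_a2×34.68 = 10.10; σ_h base = K_a2×(34.68+18.8×2.4) = 23.23.
P₂ = ½(10.10+23.23)×2.4 = 40.00. Total P_a = 9.552+40.00 = 49.55 kN/m.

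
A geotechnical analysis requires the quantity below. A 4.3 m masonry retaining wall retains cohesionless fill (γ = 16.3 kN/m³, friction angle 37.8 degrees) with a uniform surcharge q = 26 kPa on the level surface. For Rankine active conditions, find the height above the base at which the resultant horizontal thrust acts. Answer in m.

1.74 m

K_a = 0.2400.
Triangular part P₁ = ½K_aγH² = 36.17 at H/3 = 1.433 m; rectangular part P₂ = K_a q H = 26.83 at H/2 = 2.150 m.
ȳ = (P₁·1.433 + P₂·2.150)/(P₁+P₂) = 1.739 m.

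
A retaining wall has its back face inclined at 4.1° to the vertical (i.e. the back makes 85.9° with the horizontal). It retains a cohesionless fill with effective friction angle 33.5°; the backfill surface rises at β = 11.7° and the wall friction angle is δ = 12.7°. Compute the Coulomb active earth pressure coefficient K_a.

0.340

K_a = sin²(α+φ) / [sin²α · sin(α−δ) · (1 + √{sin(φ+δ)sin(φ−β) / (sin(α−δ)sin(α+β))})²].
With α = 85.9°, φ = 33.5°, δ = 12.7°, β = 11.7°: K_a = 0.3398.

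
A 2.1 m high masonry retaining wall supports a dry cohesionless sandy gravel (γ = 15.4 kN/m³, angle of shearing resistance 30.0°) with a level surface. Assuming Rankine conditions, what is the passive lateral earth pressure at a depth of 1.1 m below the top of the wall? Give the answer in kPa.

50.8 kPa

K_p = (1 + sin φ)/(1 − sin φ) = 3.000.
σ_h = K_p γ z = 3.000 × 15.4 × 1.1 = 50.82 kPa.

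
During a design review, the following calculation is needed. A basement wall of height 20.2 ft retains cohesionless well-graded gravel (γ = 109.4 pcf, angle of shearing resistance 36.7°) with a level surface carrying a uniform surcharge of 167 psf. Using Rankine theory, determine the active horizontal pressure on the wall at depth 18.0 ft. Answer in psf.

538 psf

K_a = (1 − sin φ)/(1 + sin φ) = 0.2519.
σ_v = γz + q = 109.4 × 18.0 + 167 = 2136 psf.
σ_h = K_a σ_v = 0.2519 × 2136 = 538.0 psf.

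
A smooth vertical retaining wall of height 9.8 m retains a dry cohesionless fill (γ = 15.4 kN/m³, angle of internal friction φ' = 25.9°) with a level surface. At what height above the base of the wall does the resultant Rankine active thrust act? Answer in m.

3.27 m

K_a = 0.3920.
The pressure distribution is triangular, so the resultant acts at H/3 above the base = 9.8/3 = 3.267 m.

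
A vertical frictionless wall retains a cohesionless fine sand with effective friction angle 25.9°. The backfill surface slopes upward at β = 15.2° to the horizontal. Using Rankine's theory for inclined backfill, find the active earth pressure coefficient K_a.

0.452

K_a = cos β · (cos β − √(cos²β − cos²φ)) / (cos β + √(cos²β − cos²φ)).
cos β = 0.9650, cos φ = 0.8996, √(cos²β − cos²φ) = 0.3494.
K_a = 0.9650 × (0.9650 − 0.3494)/(0.9650 + 0.3494) = 0.4520.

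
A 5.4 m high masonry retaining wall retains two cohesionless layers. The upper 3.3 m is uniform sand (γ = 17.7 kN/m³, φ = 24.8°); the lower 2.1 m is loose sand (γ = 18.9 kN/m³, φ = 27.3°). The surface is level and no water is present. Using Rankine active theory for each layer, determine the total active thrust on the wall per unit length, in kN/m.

K_a1 = tan²(45°−24.8°/2) = 0.4090; K_a2 = tan²(45°−27.3°/2) = 0.3711.
Layer 1: σ at base = K_a1 γ₁ h₁ = 23.89 kPa; P₁ = ½×23.89×3.3 = 39.42.
Layer 2: σ_v at top = γ₁h₁ = 58.41; σ_h top = K_a2×58.41 = 21.68; σ_h base = K_a2×(58.41+18.9×2.1) = 36.41.
P₂ = ½(21.68+36.41)×2.1 = 60.99. Total P_a = 39.42+60.99 = 100.4 kN/m.

100 kN/m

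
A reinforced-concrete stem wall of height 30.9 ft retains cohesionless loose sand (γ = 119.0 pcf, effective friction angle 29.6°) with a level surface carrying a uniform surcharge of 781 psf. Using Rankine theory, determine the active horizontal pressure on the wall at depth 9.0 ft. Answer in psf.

627 psf

K_a = (1 − sin φ)/(1 + sin φ) = 0.3387.
σ_v = γz + q = 119.0 × 9.0 + 781 = 1852 psf.
σ_h = K_a σ_v = 0.3387 × 1852 = 627.3 psf.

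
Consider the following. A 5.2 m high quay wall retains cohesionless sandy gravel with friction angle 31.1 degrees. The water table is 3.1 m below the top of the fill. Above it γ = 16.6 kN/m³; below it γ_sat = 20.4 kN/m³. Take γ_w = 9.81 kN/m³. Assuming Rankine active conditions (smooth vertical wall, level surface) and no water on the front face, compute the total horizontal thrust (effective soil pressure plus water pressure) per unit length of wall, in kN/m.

K_a = tan²(45° − φ/2) = 0.3188.
γ' = 20.4 − 9.81 = 10.59 kN/m³. Depth below WT = 2.1 m.
σ'_h at WT = K_a γ d_w = 16.41 kPa; at base = 16.41 + K_a γ' × 2.1 = 23.50 kPa.
P₁ (0–3.1 m) = ½×16.41×3.1 = 25.43. P₂ (3.1–5.2 m) = ½(16.41+23.50)×2.1 = 41.90.
P_w = ½ γ_w h₂² = 0.5×9.81×2.1² = 21.63. Total = 25.43+41.90+21.63 = 88.95 kN/m.

89.0 kN/m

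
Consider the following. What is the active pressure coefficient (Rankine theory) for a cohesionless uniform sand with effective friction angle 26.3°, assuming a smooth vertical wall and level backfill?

K_a = (1 − sin φ)/(1 + sin φ) = (1 − sin 26.3°)/(1 + sin 26.3°) = 0.3859.

0.386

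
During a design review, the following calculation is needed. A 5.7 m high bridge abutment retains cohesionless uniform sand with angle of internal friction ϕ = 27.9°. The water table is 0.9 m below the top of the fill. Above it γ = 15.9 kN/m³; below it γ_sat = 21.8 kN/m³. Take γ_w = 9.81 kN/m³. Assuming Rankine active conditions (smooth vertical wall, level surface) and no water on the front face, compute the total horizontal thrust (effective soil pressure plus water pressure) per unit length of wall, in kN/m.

K_a = tan²(45° − φ/2) = 0.3625.
γ' = 21.8 − 9.81 = 11.99 kN/m³. Depth below WT = 4.8 m.
σ'_h at WT = K_a γ d_w = 5.187 kPa; at base = 5.187 + K_a γ' × 4.8 = 26.05 kPa.
P₁ (0–0.9 m) = ½×5.187×0.9 = 2.334. P₂ (0.9–5.7 m) = ½(5.187+26.05)×4.8 = 74.96.
P_w = ½ γ_w h₂² = 0.5×9.81×4.8² = 113.0. Total = 2.334+74.96+113.0 = 190.3 kN/m.

190 kN/m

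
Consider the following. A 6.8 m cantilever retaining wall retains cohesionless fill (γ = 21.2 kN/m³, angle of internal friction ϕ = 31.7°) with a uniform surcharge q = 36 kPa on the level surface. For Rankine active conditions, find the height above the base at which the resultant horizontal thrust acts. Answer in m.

2.64 m

K_a = 0.3111.
Triangular part P₁ = ½K_aγH² = 152.5 at H/3 = 2.267 m; rectangular part P₂ = K_a q H = 76.15 at H/2 = 3.400 m.
ȳ = (P₁·2.267 + P₂·3.400)/(P₁+P₂) = 2.644 m.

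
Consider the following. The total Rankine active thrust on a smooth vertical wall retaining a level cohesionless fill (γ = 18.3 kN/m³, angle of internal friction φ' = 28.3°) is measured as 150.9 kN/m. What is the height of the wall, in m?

K_a = 0.3568. P_a = ½ K_a γ H² ⇒ H = √(2P_a/(K_a γ)).
H = √(2×150.9/(0.3568×18.3)) = 6.799 m.

6.80 m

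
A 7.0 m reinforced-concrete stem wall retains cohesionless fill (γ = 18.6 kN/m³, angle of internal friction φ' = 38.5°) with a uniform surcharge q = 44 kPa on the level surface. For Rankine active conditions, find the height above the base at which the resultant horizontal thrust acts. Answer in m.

K_a = 0.2327.
Triangular part P₁ = ½K_aγH² = 106.0 at H/3 = 2.333 m; rectangular part P₂ = K_a q H = 71.66 at H/2 = 3.500 m.
ȳ = (P₁·2.333 + P₂·3.500)/(P₁+P₂) = 2.804 m.

2.80 m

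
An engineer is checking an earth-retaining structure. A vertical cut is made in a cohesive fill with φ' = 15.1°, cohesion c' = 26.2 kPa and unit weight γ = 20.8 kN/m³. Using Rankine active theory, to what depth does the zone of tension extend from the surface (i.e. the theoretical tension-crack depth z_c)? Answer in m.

K_a = tan²(45° − 15.1°/2) = 0.5867; √K_a = 0.7659.
The active pressure is zero where K_a γ z = 2c√K_a, so z_c = 2c/(γ√K_a) = 2×26.2/(20.8×0.7659) = 3.289 m.

3.29 m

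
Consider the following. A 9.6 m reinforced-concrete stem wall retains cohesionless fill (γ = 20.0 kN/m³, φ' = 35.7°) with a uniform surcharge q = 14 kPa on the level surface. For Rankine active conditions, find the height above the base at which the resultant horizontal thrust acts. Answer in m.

3.40 m

K_a = 0.2630.
Triangular part P₁ = ½K_aγH² = 242.4 at H/3 = 3.200 m; rectangular part P₂ = K_a q H = 35.35 at H/2 = 4.800 m.
ȳ = (P₁·3.200 + P₂·4.800)/(P₁+P₂) = 3.404 m.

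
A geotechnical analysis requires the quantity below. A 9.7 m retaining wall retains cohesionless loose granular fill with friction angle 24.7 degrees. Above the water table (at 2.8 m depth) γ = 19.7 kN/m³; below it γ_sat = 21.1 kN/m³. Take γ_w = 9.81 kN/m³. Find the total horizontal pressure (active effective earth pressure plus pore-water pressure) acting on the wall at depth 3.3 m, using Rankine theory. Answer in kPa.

29.9 kPa

K_a = (1 − sin φ)/(1 + sin φ) = 0.4106.
γ' = 21.1 − 9.81 = 11.29 kN/m³.
Effective vertical stress at 3.3 m: σ'_v = 19.7×2.8 + 11.29×0.500 = 60.80 kPa.
σ'_h = K_a σ'_v = 0.4106 × 60.80 = 24.96 kPa; u = γ_w × 0.500 = 4.905 kPa.
Total σ_h = 24.96 + 4.905 = 29.87 kPa.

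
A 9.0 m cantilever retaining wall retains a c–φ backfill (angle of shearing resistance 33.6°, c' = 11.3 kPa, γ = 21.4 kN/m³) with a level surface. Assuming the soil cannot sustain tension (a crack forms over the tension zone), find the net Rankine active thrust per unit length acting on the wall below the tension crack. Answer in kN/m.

152 kN/m

K_a = 0.2875; √K_a = 0.5362.
Tension-crack depth z_c = 2c/(γ√K_a) = 2×11.3/(21.4×0.5362) = 1.970 m.
σ_a at base = K_a γ H − 2c√K_a = 0.2875×21.4×9.0 − 2×11.3×0.5362 = 43.26 kPa.
P_a = ½ × 43.26 × (H − z_c) = 0.5×43.26×7.030 = 152.1 kN/m.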